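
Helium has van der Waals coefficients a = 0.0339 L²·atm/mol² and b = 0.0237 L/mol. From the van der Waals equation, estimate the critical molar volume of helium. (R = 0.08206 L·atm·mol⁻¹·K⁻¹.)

For a van der Waals gas, V_m,c = 3b.
V_m,c = 3×0.0237 = 0.07110 L/mol

V_m,c ≈ 0.07110 L/mol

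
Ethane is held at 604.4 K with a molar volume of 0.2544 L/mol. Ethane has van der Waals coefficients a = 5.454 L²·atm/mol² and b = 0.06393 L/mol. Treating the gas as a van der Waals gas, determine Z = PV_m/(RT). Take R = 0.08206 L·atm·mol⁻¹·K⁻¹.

P = RT/(V_m − b) − a/V_m² = (0.08206)(604.4)/(0.2544 − 0.06393) − 5.454/(0.2544)²
  = 49.597/0.19047 − 84.272 = 260.39 − 84.272 = 176.12 atm
Z = PV_m/(RT) = (176.12)(0.2544)/((0.08206)(604.4)) = 44.805/49.597 = 0.9034

Z ≈ 0.9034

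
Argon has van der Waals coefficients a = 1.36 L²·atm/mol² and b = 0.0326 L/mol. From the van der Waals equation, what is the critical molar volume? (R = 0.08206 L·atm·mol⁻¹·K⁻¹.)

For a van der Waals gas, V_m,c = 3b.
V_m,c = 3×0.0326 = 0.09780 L/mol

V_m,c ≈ 0.09780 L/mol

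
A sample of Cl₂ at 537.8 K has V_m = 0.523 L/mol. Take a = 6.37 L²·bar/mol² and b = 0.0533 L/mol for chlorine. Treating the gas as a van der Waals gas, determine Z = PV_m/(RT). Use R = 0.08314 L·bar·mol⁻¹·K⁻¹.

P = RT/(V_m − b) − a/V_m² = (0.08314)(537.8)/(0.523 − 0.0533) − 6.37/(0.523)²
  = 44.713/0.46970 − 23.288 = 95.195 − 23.288 = 71.907 bar
Z = PV_m/(RT) = (71.907)(0.523)/((0.08314)(537.8)) = 37.607/44.713 = 0.8411

Z ≈ 0.8411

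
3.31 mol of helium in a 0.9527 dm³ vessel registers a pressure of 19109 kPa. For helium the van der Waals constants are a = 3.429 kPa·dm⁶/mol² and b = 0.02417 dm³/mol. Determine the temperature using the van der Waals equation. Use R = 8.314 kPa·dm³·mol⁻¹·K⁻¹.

T ≈ 607.3 K

T = (P + a n²/V²)(V − nb)/(nR)
P + a n²/V² = 19109 + (3.429)(3.31)²/(0.9527)² = 19150 kPa
V − nb = 0.9527 − (3.31)(0.02417) = 0.87270 dm³
T = (19150)(0.87270)/((3.31)(8.314)) = 607.3 K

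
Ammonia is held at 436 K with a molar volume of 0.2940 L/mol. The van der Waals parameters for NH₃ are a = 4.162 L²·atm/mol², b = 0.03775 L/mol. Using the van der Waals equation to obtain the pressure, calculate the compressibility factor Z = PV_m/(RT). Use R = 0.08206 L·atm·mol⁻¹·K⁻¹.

P = RT/(V_m − b) − a/V_m² = (0.08206)(436)/(0.2940 − 0.03775) − 4.162/(0.2940)²
  = 35.778/0.25625 − 48.151 = 139.62 − 48.151 = 91.47 atm
Z = PV_m/(RT) = (91.47)(0.2940)/((0.08206)(436)) = 26.892/35.778 = 0.7516

Z ≈ 0.7516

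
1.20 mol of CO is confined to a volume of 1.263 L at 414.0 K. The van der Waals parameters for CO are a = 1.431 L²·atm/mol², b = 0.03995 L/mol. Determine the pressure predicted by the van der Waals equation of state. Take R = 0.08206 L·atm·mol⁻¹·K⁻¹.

P ≈ 32.26 atm

P = nRT/(V − nb) − a n²/V²
nRT/(V − nb) = (1.20)(0.08206)(414.0)/(1.263 − 1.20×0.03995) = 40.767/1.2151 = 33.550 atm
a n²/V² = (1.431)(1.20)²/(1.263)² = 1.2918 atm
P = 33.550 − 1.2918 = 32.26 atm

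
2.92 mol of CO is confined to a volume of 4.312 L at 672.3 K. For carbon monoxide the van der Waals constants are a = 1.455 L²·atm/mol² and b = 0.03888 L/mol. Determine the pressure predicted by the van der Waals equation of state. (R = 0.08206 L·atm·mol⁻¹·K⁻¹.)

P = nRT/(V − nb) − a n²/V²
nRT/(V − nb) = (2.92)(0.08206)(672.3)/(4.312 − 2.92×0.03888) = 161.09/4.1985 = 38.368 atm
a n²/V² = (1.455)(2.92)²/(4.312)² = 0.66722 atm
P = 38.368 − 0.66722 = 37.70 atm

P ≈ 37.70 atm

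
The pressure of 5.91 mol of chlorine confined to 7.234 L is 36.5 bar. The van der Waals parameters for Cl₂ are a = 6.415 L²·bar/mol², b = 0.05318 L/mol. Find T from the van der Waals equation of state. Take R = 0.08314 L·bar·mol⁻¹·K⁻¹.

T ≈ 574.3 K

T = (P + a n²/V²)(V − nb)/(nR)
P + a n²/V² = 36.5 + (6.415)(5.91)²/(7.234)² = 40.782 bar
V − nb = 7.234 − (5.91)(0.05318) = 6.9197 L
T = (40.782)(6.9197)/((5.91)(0.08314)) = 574.3 K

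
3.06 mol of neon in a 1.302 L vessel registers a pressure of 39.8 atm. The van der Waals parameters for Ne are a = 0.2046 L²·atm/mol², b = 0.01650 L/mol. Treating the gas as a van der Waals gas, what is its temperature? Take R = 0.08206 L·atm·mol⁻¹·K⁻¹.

T = (P + a n²/V²)(V − nb)/(nR)
P + a n²/V² = 39.8 + (0.2046)(3.06)²/(1.302)² = 40.930 atm
V − nb = 1.302 − (3.06)(0.01650) = 1.2515 L
T = (40.930)(1.2515)/((3.06)(0.08206)) = 204.0 K

T ≈ 204.0 K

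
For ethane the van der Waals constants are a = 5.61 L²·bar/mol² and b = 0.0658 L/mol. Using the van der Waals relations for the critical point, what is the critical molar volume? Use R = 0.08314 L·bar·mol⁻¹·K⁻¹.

V_m,c ≈ 0.1974 L/mol

For a van der Waals gas, V_m,c = 3b.
V_m,c = 3×0.0658 = 0.1974 L/mol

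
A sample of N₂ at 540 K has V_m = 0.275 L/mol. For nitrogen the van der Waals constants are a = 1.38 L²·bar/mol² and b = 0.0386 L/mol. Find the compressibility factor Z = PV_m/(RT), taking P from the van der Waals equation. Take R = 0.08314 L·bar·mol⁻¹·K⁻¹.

P = RT/(V_m − b) − a/V_m² = (0.08314)(540)/(0.275 − 0.0386) − 1.38/(0.275)²
  = 44.896/0.23640 − 18.248 = 189.92 − 18.248 = 171.67 bar
Z = PV_m/(RT) = (171.67)(0.275)/((0.08314)(540)) = 47.209/44.896 = 1.052

Z ≈ 1.052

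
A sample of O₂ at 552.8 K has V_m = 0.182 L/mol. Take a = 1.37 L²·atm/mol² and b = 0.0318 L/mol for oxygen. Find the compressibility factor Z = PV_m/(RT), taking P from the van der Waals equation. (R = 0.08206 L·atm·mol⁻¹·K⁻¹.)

Z ≈ 1.046

P = RT/(V_m − b) − a/V_m² = (0.08206)(552.8)/(0.182 − 0.0318) − 1.37/(0.182)²
  = 45.363/0.15020 − 41.360 = 302.02 − 41.360 = 260.66 atm
Z = PV_m/(RT) = (260.66)(0.182)/((0.08206)(552.8)) = 47.440/45.363 = 1.046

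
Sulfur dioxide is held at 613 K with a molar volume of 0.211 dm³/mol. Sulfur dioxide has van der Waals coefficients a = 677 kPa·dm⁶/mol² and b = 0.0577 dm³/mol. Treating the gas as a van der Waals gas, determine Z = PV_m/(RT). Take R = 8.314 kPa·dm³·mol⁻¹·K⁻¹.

P = RT/(V_m − b) − a/V_m² = (8.314)(613)/(0.211 − 0.0577) − 677/(0.211)²
  = 5096.5/0.15330 − 15206 = 33245 − 15206 = 18039 kPa
Z = PV_m/(RT) = (18039)(0.211)/((8.314)(613)) = 3806.2/5096.5 = 0.7468

Z ≈ 0.7468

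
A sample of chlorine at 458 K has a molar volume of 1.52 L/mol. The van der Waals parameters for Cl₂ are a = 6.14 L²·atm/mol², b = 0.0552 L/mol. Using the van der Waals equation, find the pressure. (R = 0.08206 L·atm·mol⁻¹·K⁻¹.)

P ≈ 23.00 atm

P = RT/(V_m − b) − a/V_m²
RT/(V_m − b) = (0.08206)(458)/(1.52 − 0.0552) = 37.583/1.4648 = 25.657 atm
a/V_m² = 6.14/(1.52)² = 2.6575 atm
P = 25.657 − 2.6575 = 23.00 atm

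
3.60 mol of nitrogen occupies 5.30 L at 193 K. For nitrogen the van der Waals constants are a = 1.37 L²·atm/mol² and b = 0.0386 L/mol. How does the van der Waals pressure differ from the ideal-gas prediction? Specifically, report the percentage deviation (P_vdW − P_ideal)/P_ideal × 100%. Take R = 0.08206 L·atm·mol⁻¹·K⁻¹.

-3.18 %

Ideal: P_ideal = nRT/V = (3.60)(0.08206)(193)/5.30 = 10.7576 atm
vdW: P = nRT/(V − nb) − a n²/V² = 57.0153/5.16104 − 17.7552/28.0900 = 11.0473 − 0.632083 = 10.4152 atm
% deviation = (10.4152 − 10.7576)/10.7576 × 100% = -3.18%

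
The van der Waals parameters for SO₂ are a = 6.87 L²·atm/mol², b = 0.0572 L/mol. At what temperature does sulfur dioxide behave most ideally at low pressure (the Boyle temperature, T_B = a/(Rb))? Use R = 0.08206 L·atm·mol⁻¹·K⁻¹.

T_B ≈ 1464 K

For a van der Waals gas the second virial coefficient B₂ = b − a/(RT) vanishes at T_B = a/(Rb).
T_B = 6.87/(0.08206×0.0572) = 6.87/0.0046938 = 1464 K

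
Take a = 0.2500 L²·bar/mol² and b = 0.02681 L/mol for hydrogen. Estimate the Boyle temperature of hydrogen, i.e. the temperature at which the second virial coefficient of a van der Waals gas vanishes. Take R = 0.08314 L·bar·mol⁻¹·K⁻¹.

For a van der Waals gas the second virial coefficient B₂ = b − a/(RT) vanishes at T_B = a/(Rb).
T_B = 0.2500/(0.08314×0.02681) = 0.2500/0.0022290 = 112.2 K

T_B ≈ 112.2 K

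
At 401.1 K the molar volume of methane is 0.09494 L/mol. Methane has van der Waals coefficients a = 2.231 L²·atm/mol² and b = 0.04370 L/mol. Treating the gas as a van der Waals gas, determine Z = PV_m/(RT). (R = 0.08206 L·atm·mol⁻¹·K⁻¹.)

Z ≈ 1.139

P = RT/(V_m − b) − a/V_m² = (0.08206)(401.1)/(0.09494 − 0.04370) − 2.231/(0.09494)²
  = 32.914/0.051240 − 247.51 = 642.35 − 247.51 = 394.84 atm
Z = PV_m/(RT) = (394.84)(0.09494)/((0.08206)(401.1)) = 37.486/32.914 = 1.139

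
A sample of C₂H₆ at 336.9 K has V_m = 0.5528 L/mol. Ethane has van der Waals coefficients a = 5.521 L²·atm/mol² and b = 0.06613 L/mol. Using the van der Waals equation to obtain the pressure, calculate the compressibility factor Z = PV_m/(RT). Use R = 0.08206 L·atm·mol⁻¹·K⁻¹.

Z ≈ 0.7746

P = RT/(V_m − b) − a/V_m² = (0.08206)(336.9)/(0.5528 − 0.06613) − 5.521/(0.5528)²
  = 27.646/0.48667 − 18.067 = 56.806 − 18.067 = 38.739 atm
Z = PV_m/(RT) = (38.739)(0.5528)/((0.08206)(336.9)) = 21.415/27.646 = 0.7746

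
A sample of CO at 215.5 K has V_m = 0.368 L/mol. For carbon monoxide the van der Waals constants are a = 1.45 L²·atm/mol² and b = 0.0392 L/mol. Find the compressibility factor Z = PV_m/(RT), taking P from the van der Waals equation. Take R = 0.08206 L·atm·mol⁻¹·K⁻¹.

P = RT/(V_m − b) − a/V_m² = (0.08206)(215.5)/(0.368 − 0.0392) − 1.45/(0.368)²
  = 17.684/0.32880 − 10.707 = 53.783 − 10.707 = 43.076 atm
Z = PV_m/(RT) = (43.076)(0.368)/((0.08206)(215.5)) = 15.852/17.684 = 0.8964

Z ≈ 0.8964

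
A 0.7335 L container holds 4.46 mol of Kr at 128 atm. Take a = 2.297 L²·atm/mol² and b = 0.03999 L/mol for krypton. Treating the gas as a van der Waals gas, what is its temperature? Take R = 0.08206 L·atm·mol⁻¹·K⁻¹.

T ≈ 323.0 K

T = (P + a n²/V²)(V − nb)/(nR)
P + a n²/V² = 128 + (2.297)(4.46)²/(0.7335)² = 212.92 atm
V − nb = 0.7335 − (4.46)(0.03999) = 0.55514 L
T = (212.92)(0.55514)/((4.46)(0.08206)) = 323.0 K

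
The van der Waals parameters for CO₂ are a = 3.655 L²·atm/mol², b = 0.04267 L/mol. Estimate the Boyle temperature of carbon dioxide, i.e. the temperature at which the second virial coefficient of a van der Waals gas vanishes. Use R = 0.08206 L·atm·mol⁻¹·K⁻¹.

T_B ≈ 1044 K

For a van der Waals gas the second virial coefficient B₂ = b − a/(RT) vanishes at T_B = a/(Rb).
T_B = 3.655/(0.08206×0.04267) = 3.655/0.0035015 = 1044 K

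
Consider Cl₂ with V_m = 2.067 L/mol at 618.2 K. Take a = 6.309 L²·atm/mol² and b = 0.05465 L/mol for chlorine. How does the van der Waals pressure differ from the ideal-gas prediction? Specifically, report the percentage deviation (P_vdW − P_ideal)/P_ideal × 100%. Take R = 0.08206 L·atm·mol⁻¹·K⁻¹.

Ideal: P_ideal = RT/V_m = (0.08206)(618.2)/2.067 = 24.5426 atm
vdW: P = RT/(V_m − b) − a/V_m² = 50.7295/2.01235 − 6.309/4.27249 = 25.2091 − 1.47666 = 23.7324 atm
% deviation = (23.7324 − 24.5426)/24.5426 × 100% = -3.30%

-3.30 %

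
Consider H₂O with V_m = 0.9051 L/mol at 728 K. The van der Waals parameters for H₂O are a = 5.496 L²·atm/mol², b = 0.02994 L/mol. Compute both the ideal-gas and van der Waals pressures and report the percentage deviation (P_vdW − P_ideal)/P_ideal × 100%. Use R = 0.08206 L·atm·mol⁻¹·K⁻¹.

-6.74 %

Ideal: P_ideal = RT/V_m = (0.08206)(728)/0.9051 = 66.0034 atm
vdW: P = RT/(V_m − b) − a/V_m² = 59.7397/0.875160 − 5.496/0.819206 = 68.2615 − 6.70894 = 61.5526 atm
% deviation = (61.5526 − 66.0034)/66.0034 × 100% = -6.74%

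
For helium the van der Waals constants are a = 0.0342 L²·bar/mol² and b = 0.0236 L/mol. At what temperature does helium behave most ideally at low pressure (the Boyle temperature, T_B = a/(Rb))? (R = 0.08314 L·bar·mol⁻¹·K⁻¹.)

For a van der Waals gas the second virial coefficient B₂ = b − a/(RT) vanishes at T_B = a/(Rb).
T_B = 0.0342/(0.08314×0.0236) = 0.0342/0.0019621 = 17.43 K

T_B ≈ 17.43 K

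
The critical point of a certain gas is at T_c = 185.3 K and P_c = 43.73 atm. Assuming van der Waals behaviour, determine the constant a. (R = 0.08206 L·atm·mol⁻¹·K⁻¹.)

a ≈ 2.231 L²·atm/mol²

From T_c = 8a/(27Rb) and P_c = a/(27b²): a = 27 R² T_c²/(64 P_c).
a = 27×(0.08206)²×(185.3)²/(64×43.73) = 6242.8/2798.7 = 2.231 L²·atm/mol²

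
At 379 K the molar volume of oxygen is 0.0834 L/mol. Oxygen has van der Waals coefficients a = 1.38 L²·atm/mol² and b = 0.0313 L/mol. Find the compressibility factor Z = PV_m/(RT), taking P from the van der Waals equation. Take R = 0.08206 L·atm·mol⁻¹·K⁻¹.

Z ≈ 1.069

P = RT/(V_m − b) − a/V_m² = (0.08206)(379)/(0.0834 − 0.0313) − 1.38/(0.0834)²
  = 31.101/0.052100 − 198.40 = 596.95 − 198.40 = 398.55 atm
Z = PV_m/(RT) = (398.55)(0.0834)/((0.08206)(379)) = 33.239/31.101 = 1.069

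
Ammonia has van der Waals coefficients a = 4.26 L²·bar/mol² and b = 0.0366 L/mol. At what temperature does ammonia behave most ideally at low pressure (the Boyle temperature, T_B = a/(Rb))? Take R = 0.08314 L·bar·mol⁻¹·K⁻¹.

For a van der Waals gas the second virial coefficient B₂ = b − a/(RT) vanishes at T_B = a/(Rb).
T_B = 4.26/(0.08314×0.0366) = 4.26/0.0030429 = 1400 K

T_B ≈ 1400 K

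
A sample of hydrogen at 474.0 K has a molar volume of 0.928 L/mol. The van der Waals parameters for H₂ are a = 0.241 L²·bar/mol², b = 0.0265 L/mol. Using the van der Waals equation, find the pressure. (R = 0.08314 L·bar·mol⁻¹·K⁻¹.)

P = RT/(V_m − b) − a/V_m²
RT/(V_m − b) = (0.08314)(474.0)/(0.928 − 0.0265) = 39.408/0.90150 = 43.714 bar
a/V_m² = 0.241/(0.928)² = 0.27985 bar
P = 43.714 − 0.27985 = 43.43 bar

P ≈ 43.43 bar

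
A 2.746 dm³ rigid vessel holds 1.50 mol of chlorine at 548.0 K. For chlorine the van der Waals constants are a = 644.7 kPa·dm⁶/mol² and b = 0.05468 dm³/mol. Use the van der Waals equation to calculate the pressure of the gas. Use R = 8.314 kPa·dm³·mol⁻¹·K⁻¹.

P ≈ 2373 kPa

P = nRT/(V − nb) − a n²/V²
nRT/(V − nb) = (1.50)(8.314)(548.0)/(2.746 − 1.50×0.05468) = 6834.1/2.6640 = 2565.4 kPa
a n²/V² = (644.7)(1.50)²/(2.746)² = 192.37 kPa
P = 2565.4 − 192.37 = 2373 kPa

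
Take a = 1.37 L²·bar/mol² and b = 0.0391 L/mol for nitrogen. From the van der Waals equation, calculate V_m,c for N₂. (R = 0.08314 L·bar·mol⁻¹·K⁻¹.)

For a van der Waals gas, V_m,c = 3b.
V_m,c = 3×0.0391 = 0.1173 L/mol

V_m,c ≈ 0.1173 L/mol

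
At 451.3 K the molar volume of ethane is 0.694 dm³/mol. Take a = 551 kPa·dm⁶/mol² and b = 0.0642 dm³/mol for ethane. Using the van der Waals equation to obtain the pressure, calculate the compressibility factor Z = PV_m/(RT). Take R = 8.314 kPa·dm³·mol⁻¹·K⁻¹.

Z ≈ 0.8903

P = RT/(V_m − b) − a/V_m² = (8.314)(451.3)/(0.694 − 0.0642) − 551/(0.694)²
  = 3752.1/0.62980 − 1144.0 = 5957.6 − 1144.0 = 4813.6 kPa
Z = PV_m/(RT) = (4813.6)(0.694)/((8.314)(451.3)) = 3340.6/3752.1 = 0.8903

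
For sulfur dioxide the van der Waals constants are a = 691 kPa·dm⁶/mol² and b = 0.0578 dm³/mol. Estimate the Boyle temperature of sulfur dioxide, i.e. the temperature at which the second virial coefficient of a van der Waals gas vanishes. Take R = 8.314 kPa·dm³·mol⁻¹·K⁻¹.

For a van der Waals gas the second virial coefficient B₂ = b − a/(RT) vanishes at T_B = a/(Rb).
T_B = 691/(8.314×0.0578) = 691/0.48055 = 1438 K

T_B ≈ 1438 K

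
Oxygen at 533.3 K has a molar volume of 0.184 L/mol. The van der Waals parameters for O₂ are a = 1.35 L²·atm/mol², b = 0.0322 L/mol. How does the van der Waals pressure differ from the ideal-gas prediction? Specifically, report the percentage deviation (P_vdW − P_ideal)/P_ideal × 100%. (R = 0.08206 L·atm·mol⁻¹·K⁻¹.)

4.45 %

Ideal: P_ideal = RT/V_m = (0.08206)(533.3)/0.184 = 237.840 atm
vdW: P = RT/(V_m − b) − a/V_m² = 43.7626/0.151800 − 1.35/0.0338560 = 288.291 − 39.8748 = 248.416 atm
% deviation = (248.416 − 237.840)/237.840 × 100% = 4.45%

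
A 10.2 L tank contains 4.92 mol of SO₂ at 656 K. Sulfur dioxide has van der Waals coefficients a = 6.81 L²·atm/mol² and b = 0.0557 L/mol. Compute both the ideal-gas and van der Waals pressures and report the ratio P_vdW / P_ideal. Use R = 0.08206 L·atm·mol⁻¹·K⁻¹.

P_vdW / P_ideal ≈ 0.9666

Ideal: P_ideal = nRT/V = (4.92)(0.08206)(656)/10.2 = 25.9657 atm
vdW: P = nRT/(V − nb) − a n²/V² = 264.850/9.92596 − 164.846/104.040 = 26.6826 − 1.58445 = 25.0982 atm
Ratio = 25.0982/25.9657 = 0.9666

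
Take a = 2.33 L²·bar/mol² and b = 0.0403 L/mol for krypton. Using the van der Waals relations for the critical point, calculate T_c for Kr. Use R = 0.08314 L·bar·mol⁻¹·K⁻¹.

For a van der Waals gas, T_c = 8a/(27Rb).
T_c = 8×2.33/(27×0.08314×0.0403) = 18.640/0.090465 = 206.0 K

T_c ≈ 206.0 K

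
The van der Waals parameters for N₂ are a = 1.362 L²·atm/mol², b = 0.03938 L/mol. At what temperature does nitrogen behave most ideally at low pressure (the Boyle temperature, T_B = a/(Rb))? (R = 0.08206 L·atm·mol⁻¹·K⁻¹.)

For a van der Waals gas the second virial coefficient B₂ = b − a/(RT) vanishes at T_B = a/(Rb).
T_B = 1.362/(0.08206×0.03938) = 1.362/0.0032315 = 421.5 K

T_B ≈ 421.5 K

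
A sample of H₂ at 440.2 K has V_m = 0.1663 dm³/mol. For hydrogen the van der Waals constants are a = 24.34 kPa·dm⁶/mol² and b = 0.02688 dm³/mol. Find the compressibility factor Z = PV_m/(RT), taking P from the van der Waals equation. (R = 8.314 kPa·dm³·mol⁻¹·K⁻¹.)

P = RT/(V_m − b) − a/V_m² = (8.314)(440.2)/(0.1663 − 0.02688) − 24.34/(0.1663)²
  = 3659.8/0.13942 − 880.11 = 26250 − 880.11 = 25370 kPa
Z = PV_m/(RT) = (25370)(0.1663)/((8.314)(440.2)) = 4219.0/3659.8 = 1.153

Z ≈ 1.153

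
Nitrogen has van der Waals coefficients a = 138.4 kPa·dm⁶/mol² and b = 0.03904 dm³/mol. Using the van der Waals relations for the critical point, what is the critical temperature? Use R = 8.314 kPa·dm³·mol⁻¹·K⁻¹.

T_c ≈ 126.3 K

For a van der Waals gas, T_c = 8a/(27Rb).
T_c = 8×138.4/(27×8.314×0.03904) = 1107.2/8.7636 = 126.3 K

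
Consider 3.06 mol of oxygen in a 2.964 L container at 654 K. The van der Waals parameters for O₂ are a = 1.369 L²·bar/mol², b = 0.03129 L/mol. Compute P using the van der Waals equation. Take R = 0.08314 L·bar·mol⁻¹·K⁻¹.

P = nRT/(V − nb) − a n²/V²
nRT/(V − nb) = (3.06)(0.08314)(654)/(2.964 − 3.06×0.03129) = 166.38/2.8683 = 58.006 bar
a n²/V² = (1.369)(3.06)²/(2.964)² = 1.4591 bar
P = 58.006 − 1.4591 = 56.55 bar

P ≈ 56.55 bar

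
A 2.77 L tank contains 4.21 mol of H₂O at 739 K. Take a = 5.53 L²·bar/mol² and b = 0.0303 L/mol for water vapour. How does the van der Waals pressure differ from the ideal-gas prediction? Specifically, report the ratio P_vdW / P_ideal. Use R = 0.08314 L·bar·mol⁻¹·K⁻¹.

P_vdW / P_ideal ≈ 0.9115

Ideal: P_ideal = nRT/V = (4.21)(0.08314)(739)/2.77 = 93.3806 bar
vdW: P = nRT/(V − nb) − a n²/V² = 258.664/2.64244 − 98.0143/7.67290 = 97.8883 − 12.7741 = 85.1142 bar
Ratio = 85.1142/93.3806 = 0.9115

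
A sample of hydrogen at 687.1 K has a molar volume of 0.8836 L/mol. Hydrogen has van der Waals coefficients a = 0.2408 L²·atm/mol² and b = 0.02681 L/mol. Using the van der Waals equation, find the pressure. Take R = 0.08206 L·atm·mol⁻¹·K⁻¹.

P = RT/(V_m − b) − a/V_m²
RT/(V_m − b) = (0.08206)(687.1)/(0.8836 − 0.02681) = 56.383/0.85679 = 65.807 atm
a/V_m² = 0.2408/(0.8836)² = 0.30842 atm
P = 65.807 − 0.30842 = 65.50 atm

P ≈ 65.50 atm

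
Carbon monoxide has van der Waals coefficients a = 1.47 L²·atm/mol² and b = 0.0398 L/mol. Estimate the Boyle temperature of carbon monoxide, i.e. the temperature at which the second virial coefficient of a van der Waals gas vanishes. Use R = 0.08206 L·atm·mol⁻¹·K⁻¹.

T_B ≈ 450.1 K

For a van der Waals gas the second virial coefficient B₂ = b − a/(RT) vanishes at T_B = a/(Rb).
T_B = 1.47/(0.08206×0.0398) = 1.47/0.0032660 = 450.1 K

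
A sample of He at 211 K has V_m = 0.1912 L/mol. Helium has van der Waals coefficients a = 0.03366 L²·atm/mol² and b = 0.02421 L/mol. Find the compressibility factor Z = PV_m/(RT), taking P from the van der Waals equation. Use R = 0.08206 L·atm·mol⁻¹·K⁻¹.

P = RT/(V_m − b) − a/V_m² = (0.08206)(211)/(0.1912 − 0.02421) − 0.03366/(0.1912)²
  = 17.315/0.16699 − 0.92074 = 103.69 − 0.92074 = 102.77 atm
Z = PV_m/(RT) = (102.77)(0.1912)/((0.08206)(211)) = 19.650/17.315 = 1.135

Z ≈ 1.135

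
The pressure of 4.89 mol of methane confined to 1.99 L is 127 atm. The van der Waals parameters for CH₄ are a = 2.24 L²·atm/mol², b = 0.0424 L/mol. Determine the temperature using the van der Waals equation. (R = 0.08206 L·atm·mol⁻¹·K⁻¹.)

T ≈ 624.3 K

T = (P + a n²/V²)(V − nb)/(nR)
P + a n²/V² = 127 + (2.24)(4.89)²/(1.99)² = 140.53 atm
V − nb = 1.99 − (4.89)(0.0424) = 1.7827 L
T = (140.53)(1.7827)/((4.89)(0.08206)) = 624.3 K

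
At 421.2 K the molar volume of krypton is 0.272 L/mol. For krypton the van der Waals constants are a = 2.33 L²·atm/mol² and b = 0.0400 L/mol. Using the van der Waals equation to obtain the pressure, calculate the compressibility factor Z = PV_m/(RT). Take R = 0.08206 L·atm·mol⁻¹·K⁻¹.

P = RT/(V_m − b) − a/V_m² = (0.08206)(421.2)/(0.272 − 0.0400) − 2.33/(0.272)²
  = 34.564/0.23200 − 31.493 = 148.98 − 31.493 = 117.49 atm
Z = PV_m/(RT) = (117.49)(0.272)/((0.08206)(421.2)) = 31.957/34.564 = 0.9246

Z ≈ 0.9246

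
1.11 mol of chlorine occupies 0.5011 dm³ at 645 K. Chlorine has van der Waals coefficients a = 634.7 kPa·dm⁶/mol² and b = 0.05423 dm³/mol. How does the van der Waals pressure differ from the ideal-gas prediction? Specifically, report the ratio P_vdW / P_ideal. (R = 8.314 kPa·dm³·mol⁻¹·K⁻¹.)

Ideal: P_ideal = nRT/V = (1.11)(8.314)(645)/0.5011 = 11878.7 kPa
vdW: P = nRT/(V − nb) − a n²/V² = 5952.41/0.440905 − 782.014/0.251101 = 13500.4 − 3114.34 = 10386.1 kPa
Ratio = 10386.1/11878.7 = 0.8743

P_vdW / P_ideal ≈ 0.8743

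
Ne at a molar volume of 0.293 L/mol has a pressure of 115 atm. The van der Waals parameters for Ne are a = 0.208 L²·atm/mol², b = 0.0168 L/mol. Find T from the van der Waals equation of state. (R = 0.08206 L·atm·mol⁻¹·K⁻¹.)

T ≈ 395.2 K

T = (P + a/V_m²)(V_m − b)/R
P + a/V_m² = 115 + 0.208/(0.293)² = 117.42 atm
V_m − b = 0.293 − 0.0168 = 0.27620 L/mol
T = (117.42)(0.27620)/0.08206 = 395.2 K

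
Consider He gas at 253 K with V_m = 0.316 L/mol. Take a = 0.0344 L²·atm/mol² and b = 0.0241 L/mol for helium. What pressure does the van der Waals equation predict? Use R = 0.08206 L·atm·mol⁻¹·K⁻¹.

P ≈ 70.78 atm

P = RT/(V_m − b) − a/V_m²
RT/(V_m − b) = (0.08206)(253)/(0.316 − 0.0241) = 20.761/0.29190 = 71.124 atm
a/V_m² = 0.0344/(0.316)² = 0.34450 atm
P = 71.124 − 0.34450 = 70.78 atm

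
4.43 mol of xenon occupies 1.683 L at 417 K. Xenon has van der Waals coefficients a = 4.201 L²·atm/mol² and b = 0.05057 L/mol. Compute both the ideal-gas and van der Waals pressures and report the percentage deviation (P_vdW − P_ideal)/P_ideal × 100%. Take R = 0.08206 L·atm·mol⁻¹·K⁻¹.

-16.96 %

Ideal: P_ideal = nRT/V = (4.43)(0.08206)(417)/1.683 = 90.0715 atm
vdW: P = nRT/(V − nb) − a n²/V² = 151.590/1.45897 − 82.4442/2.83249 = 103.902 − 29.1066 = 74.795 atm
% deviation = (74.795 − 90.0715)/90.0715 × 100% = -16.96%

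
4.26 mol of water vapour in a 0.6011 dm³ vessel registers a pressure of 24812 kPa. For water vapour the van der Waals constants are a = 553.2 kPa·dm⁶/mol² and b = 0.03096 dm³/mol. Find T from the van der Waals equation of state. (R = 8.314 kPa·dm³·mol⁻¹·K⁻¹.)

T ≈ 696.8 K

T = (P + a n²/V²)(V − nb)/(nR)
P + a n²/V² = 24812 + (553.2)(4.26)²/(0.6011)² = 52597 kPa
V − nb = 0.6011 − (4.26)(0.03096) = 0.46921 dm³
T = (52597)(0.46921)/((4.26)(8.314)) = 696.8 K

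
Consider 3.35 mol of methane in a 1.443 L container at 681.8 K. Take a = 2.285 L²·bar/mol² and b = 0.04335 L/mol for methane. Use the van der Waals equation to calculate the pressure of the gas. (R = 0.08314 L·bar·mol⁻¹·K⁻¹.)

P ≈ 134.0 bar

P = nRT/(V − nb) − a n²/V²
nRT/(V − nb) = (3.35)(0.08314)(681.8)/(1.443 − 3.35×0.04335) = 189.89/1.2978 = 146.32 bar
a n²/V² = (2.285)(3.35)²/(1.443)² = 12.315 bar
P = 146.32 − 12.315 = 134.0 bar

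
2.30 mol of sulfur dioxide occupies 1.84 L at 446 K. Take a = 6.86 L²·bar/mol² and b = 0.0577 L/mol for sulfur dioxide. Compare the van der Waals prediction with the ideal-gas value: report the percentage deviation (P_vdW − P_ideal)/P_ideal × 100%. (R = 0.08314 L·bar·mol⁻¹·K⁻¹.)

Ideal: P_ideal = nRT/V = (2.30)(0.08314)(446)/1.84 = 46.3506 bar
vdW: P = nRT/(V − nb) − a n²/V² = 85.2850/1.70729 − 36.2894/3.38560 = 49.9534 − 10.7188 = 39.2346 bar
% deviation = (39.2346 − 46.3506)/46.3506 × 100% = -15.35%

-15.35 %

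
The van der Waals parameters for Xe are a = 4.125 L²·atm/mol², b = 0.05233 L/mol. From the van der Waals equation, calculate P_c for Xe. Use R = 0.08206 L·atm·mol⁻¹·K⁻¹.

For a van der Waals gas, P_c = a/(27b²).
P_c = 4.125/(27×(0.05233)²) = 4.125/0.073938 = 55.79 atm

P_c ≈ 55.79 atm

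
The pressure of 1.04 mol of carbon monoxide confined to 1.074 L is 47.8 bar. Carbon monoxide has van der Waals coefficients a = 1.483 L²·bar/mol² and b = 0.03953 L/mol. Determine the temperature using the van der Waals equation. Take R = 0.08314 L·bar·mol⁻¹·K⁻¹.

T = (P + a n²/V²)(V − nb)/(nR)
P + a n²/V² = 47.8 + (1.483)(1.04)²/(1.074)² = 49.191 bar
V − nb = 1.074 − (1.04)(0.03953) = 1.0329 L
T = (49.191)(1.0329)/((1.04)(0.08314)) = 587.6 K

T ≈ 587.6 K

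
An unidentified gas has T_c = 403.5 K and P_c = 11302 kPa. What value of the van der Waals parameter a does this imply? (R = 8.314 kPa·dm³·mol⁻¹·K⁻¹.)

From T_c = 8a/(27Rb) and P_c = a/(27b²): a = 27 R² T_c²/(64 P_c).
a = 27×(8.314)²×(403.5)²/(64×11302) = 303858145/723328 = 420.1 kPa·dm⁶/mol²

a ≈ 420.1 kPa·dm⁶/mol²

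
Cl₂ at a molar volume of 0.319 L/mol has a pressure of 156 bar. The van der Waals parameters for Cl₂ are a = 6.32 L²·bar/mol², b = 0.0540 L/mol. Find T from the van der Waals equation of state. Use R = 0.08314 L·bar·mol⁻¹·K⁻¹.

T ≈ 695.2 K

T = (P + a/V_m²)(V_m − b)/R
P + a/V_m² = 156 + 6.32/(0.319)² = 218.11 bar
V_m − b = 0.319 − 0.0540 = 0.26500 L/mol
T = (218.11)(0.26500)/0.08314 = 695.2 K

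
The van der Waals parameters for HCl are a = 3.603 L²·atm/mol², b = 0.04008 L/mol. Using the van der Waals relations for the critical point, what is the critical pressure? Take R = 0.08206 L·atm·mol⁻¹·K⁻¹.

P_c ≈ 83.07 atm

For a van der Waals gas, P_c = a/(27b²).
P_c = 3.603/(27×(0.04008)²) = 3.603/0.043373 = 83.07 atm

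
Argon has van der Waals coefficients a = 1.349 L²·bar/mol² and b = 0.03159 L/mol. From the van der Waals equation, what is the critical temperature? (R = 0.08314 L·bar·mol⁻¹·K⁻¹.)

For a van der Waals gas, T_c = 8a/(27Rb).
T_c = 8×1.349/(27×0.08314×0.03159) = 10.792/0.070913 = 152.2 K

T_c ≈ 152.2 K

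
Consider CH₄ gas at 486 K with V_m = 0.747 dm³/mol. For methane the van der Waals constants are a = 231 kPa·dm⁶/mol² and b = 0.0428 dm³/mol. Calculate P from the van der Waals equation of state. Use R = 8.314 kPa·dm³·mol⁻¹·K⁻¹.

P = RT/(V_m − b) − a/V_m²
RT/(V_m − b) = (8.314)(486)/(0.747 − 0.0428) = 4040.6/0.70420 = 5737.9 kPa
a/V_m² = 231/(0.747)² = 413.97 kPa
P = 5737.9 − 413.97 = 5324 kPa

P ≈ 5324 kPa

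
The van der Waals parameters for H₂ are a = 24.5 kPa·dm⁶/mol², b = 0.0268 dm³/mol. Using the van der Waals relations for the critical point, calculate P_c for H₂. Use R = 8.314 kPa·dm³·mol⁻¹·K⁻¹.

P_c ≈ 1263 kPa

For a van der Waals gas, P_c = a/(27b²).
P_c = 24.5/(27×(0.0268)²) = 24.5/0.019392 = 1263 kPa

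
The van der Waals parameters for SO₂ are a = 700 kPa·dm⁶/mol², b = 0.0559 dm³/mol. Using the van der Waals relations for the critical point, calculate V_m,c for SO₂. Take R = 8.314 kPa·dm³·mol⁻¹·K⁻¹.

V_m,c ≈ 0.1677 dm³/mol

For a van der Waals gas, V_m,c = 3b.
V_m,c = 3×0.0559 = 0.1677 dm³/mol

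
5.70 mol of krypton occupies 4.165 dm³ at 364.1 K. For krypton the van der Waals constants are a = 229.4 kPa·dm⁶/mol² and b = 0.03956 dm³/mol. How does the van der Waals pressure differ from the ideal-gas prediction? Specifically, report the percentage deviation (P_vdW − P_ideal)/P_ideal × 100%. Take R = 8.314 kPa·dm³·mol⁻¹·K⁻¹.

Ideal: P_ideal = nRT/V = (5.70)(8.314)(364.1)/4.165 = 4142.77 kPa
vdW: P = nRT/(V − nb) − a n²/V² = 17254.6/3.93951 − 7453.21/17.3472 = 4379.88 − 429.649 = 3950.23 kPa
% deviation = (3950.23 − 4142.77)/4142.77 × 100% = -4.65%

-4.65 %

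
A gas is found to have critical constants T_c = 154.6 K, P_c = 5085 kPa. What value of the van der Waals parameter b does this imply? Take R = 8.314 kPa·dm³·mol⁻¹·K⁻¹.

From T_c = 8a/(27Rb) and P_c = a/(27b²): b = R T_c/(8 P_c).
b = (8.314)(154.6)/(8×5085) = 1285.3/40680 = 0.03160 dm³/mol

b ≈ 0.03160 dm³/mol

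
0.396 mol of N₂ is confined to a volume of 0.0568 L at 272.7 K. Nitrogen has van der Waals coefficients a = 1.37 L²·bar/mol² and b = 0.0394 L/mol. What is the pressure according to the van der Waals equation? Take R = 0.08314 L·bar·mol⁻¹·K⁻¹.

P ≈ 151.3 bar

P = nRT/(V − nb) − a n²/V²
nRT/(V − nb) = (0.396)(0.08314)(272.7)/(0.0568 − 0.396×0.0394) = 8.9782/0.041198 = 217.93 bar
a n²/V² = (1.37)(0.396)²/(0.0568)² = 66.591 bar
P = 217.93 − 66.591 = 151.3 bar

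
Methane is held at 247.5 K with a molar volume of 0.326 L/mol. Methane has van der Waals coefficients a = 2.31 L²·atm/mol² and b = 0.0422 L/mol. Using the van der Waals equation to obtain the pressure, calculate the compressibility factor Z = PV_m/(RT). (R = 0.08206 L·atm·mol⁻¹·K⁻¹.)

Z ≈ 0.7998

P = RT/(V_m − b) − a/V_m² = (0.08206)(247.5)/(0.326 − 0.0422) − 2.31/(0.326)²
  = 20.310/0.28380 − 21.736 = 71.564 − 21.736 = 49.828 atm
Z = PV_m/(RT) = (49.828)(0.326)/((0.08206)(247.5)) = 16.244/20.310 = 0.7998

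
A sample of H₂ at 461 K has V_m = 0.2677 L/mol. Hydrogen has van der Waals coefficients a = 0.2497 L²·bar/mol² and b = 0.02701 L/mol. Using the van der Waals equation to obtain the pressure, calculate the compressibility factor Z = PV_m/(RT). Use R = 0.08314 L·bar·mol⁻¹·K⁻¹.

P = RT/(V_m − b) − a/V_m² = (0.08314)(461)/(0.2677 − 0.02701) − 0.2497/(0.2677)²
  = 38.328/0.24069 − 3.4844 = 159.24 − 3.4844 = 155.76 bar
Z = PV_m/(RT) = (155.76)(0.2677)/((0.08314)(461)) = 41.697/38.328 = 1.088

Z ≈ 1.088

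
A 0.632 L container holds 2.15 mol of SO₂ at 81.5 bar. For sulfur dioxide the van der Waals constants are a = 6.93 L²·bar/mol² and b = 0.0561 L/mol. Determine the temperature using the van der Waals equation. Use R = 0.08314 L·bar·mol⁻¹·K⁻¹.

T = (P + a n²/V²)(V − nb)/(nR)
P + a n²/V² = 81.5 + (6.93)(2.15)²/(0.632)² = 161.70 bar
V − nb = 0.632 − (2.15)(0.0561) = 0.51139 L
T = (161.70)(0.51139)/((2.15)(0.08314)) = 462.6 K

T ≈ 462.6 K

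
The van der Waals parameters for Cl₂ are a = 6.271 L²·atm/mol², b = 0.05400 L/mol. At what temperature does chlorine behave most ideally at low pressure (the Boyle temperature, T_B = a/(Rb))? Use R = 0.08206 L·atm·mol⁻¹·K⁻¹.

For a van der Waals gas the second virial coefficient B₂ = b − a/(RT) vanishes at T_B = a/(Rb).
T_B = 6.271/(0.08206×0.05400) = 6.271/0.0044312 = 1415 K

T_B ≈ 1415 K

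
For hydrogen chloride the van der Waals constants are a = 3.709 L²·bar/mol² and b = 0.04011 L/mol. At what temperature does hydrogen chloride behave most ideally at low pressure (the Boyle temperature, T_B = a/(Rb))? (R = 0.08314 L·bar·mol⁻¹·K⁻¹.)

T_B ≈ 1112 K

For a van der Waals gas the second virial coefficient B₂ = b − a/(RT) vanishes at T_B = a/(Rb).
T_B = 3.709/(0.08314×0.04011) = 3.709/0.0033347 = 1112 K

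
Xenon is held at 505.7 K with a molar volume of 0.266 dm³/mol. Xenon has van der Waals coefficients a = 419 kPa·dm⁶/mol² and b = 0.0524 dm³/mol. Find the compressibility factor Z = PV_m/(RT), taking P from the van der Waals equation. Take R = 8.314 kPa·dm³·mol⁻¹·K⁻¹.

Z ≈ 0.8707

P = RT/(V_m − b) − a/V_m² = (8.314)(505.7)/(0.266 − 0.0524) − 419/(0.266)²
  = 4204.4/0.21360 − 5921.8 = 19684 − 5921.8 = 13762 kPa
Z = PV_m/(RT) = (13762)(0.266)/((8.314)(505.7)) = 3660.7/4204.4 = 0.8707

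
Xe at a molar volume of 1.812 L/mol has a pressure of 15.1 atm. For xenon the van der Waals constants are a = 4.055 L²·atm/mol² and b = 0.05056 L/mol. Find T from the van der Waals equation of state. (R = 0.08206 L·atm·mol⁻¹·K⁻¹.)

T ≈ 350.6 K

T = (P + a/V_m²)(V_m − b)/R
P + a/V_m² = 15.1 + 4.055/(1.812)² = 16.335 atm
V_m − b = 1.812 − 0.05056 = 1.7614 L/mol
T = (16.335)(1.7614)/0.08206 = 350.6 K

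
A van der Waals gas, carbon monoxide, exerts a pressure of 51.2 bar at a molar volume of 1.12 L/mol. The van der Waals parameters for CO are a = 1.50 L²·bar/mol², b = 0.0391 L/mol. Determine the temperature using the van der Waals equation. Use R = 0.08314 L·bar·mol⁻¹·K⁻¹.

T ≈ 681.2 K

T = (P + a/V_m²)(V_m − b)/R
P + a/V_m² = 51.2 + 1.50/(1.12)² = 52.396 bar
V_m − b = 1.12 − 0.0391 = 1.0809 L/mol
T = (52.396)(1.0809)/0.08314 = 681.2 K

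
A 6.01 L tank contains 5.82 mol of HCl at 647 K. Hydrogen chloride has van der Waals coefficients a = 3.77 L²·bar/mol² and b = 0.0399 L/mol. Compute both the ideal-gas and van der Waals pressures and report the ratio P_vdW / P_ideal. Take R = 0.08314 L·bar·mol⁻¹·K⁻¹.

P_vdW / P_ideal ≈ 0.9723

Ideal: P_ideal = nRT/V = (5.82)(0.08314)(647)/6.01 = 52.0910 bar
vdW: P = nRT/(V − nb) − a n²/V² = 313.067/5.77778 − 127.699/36.1201 = 54.1847 − 3.53540 = 50.6493 bar
Ratio = 50.6493/52.0910 = 0.9723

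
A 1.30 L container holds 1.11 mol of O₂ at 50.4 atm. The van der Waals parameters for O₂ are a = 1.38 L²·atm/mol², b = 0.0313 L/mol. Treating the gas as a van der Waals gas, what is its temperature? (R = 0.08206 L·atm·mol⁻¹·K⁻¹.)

T ≈ 714.1 K

T = (P + a n²/V²)(V − nb)/(nR)
P + a n²/V² = 50.4 + (1.38)(1.11)²/(1.30)² = 51.406 atm
V − nb = 1.30 − (1.11)(0.0313) = 1.2653 L
T = (51.406)(1.2653)/((1.11)(0.08206)) = 714.1 K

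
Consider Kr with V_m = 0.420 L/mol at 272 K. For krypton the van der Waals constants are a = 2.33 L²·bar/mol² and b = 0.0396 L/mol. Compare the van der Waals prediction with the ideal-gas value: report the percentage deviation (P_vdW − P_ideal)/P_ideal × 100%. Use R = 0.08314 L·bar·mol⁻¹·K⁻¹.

-14.12 %

Ideal: P_ideal = RT/V_m = (0.08314)(272)/0.420 = 53.8430 bar
vdW: P = RT/(V_m − b) − a/V_m² = 22.6141/0.380400 − 2.33/0.176400 = 59.4482 − 13.2086 = 46.2396 bar
% deviation = (46.2396 − 53.8430)/53.8430 × 100% = -14.12%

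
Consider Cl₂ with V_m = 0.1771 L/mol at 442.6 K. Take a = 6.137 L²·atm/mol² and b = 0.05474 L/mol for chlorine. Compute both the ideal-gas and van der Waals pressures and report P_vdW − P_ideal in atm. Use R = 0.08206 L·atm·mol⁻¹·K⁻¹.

ΔP ≈ -103.9 atm

Ideal: P_ideal = RT/V_m = (0.08206)(442.6)/0.1771 = 205.080 atm
vdW: P = RT/(V_m − b) − a/V_m² = 36.3198/0.122360 − 6.137/0.0313644 = 296.827 − 195.668 = 101.159 atm
ΔP = 101.159 − 205.080 = -103.9 atm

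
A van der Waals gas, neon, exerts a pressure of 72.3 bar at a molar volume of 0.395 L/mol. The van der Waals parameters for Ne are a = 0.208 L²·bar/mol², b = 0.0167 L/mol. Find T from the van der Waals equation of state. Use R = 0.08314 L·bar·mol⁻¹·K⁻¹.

T ≈ 335.0 K

T = (P + a/V_m²)(V_m − b)/R
P + a/V_m² = 72.3 + 0.208/(0.395)² = 73.633 bar
V_m − b = 0.395 − 0.0167 = 0.37830 L/mol
T = (73.633)(0.37830)/0.08314 = 335.0 K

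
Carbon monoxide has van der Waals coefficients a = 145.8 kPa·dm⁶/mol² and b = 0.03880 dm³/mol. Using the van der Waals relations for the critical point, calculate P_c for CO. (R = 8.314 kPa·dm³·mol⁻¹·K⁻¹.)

For a van der Waals gas, P_c = a/(27b²).
P_c = 145.8/(27×(0.03880)²) = 145.8/0.040647 = 3587 kPa

P_c ≈ 3587 kPa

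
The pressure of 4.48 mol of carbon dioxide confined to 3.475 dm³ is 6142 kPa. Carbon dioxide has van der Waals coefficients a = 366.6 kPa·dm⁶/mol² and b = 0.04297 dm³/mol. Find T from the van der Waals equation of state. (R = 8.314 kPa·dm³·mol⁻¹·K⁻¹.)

T ≈ 595.0 K

T = (P + a n²/V²)(V − nb)/(nR)
P + a n²/V² = 6142 + (366.6)(4.48)²/(3.475)² = 6751.3 kPa
V − nb = 3.475 − (4.48)(0.04297) = 3.2825 dm³
T = (6751.3)(3.2825)/((4.48)(8.314)) = 595.0 K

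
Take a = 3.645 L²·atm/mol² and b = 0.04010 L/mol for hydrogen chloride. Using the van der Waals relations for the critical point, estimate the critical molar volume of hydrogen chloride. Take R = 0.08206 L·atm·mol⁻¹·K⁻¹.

V_m,c ≈ 0.1203 L/mol

For a van der Waals gas, V_m,c = 3b.
V_m,c = 3×0.04010 = 0.1203 L/mol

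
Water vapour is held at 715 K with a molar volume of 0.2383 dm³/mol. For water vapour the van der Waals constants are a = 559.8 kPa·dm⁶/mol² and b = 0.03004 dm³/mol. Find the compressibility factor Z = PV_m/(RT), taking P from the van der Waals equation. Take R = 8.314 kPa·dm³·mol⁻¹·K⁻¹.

Z ≈ 0.7491

P = RT/(V_m − b) − a/V_m² = (8.314)(715)/(0.2383 − 0.03004) − 559.8/(0.2383)²
  = 5944.5/0.20826 − 9857.9 = 28544 − 9857.9 = 18686 kPa
Z = PV_m/(RT) = (18686)(0.2383)/((8.314)(715)) = 4452.9/5944.5 = 0.7491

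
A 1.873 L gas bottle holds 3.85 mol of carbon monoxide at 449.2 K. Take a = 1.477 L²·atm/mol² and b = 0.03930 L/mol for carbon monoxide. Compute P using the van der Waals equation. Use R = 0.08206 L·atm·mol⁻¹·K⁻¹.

P = nRT/(V − nb) − a n²/V²
nRT/(V − nb) = (3.85)(0.08206)(449.2)/(1.873 − 3.85×0.03930) = 141.92/1.7217 = 82.430 atm
a n²/V² = (1.477)(3.85)²/(1.873)² = 6.2406 atm
P = 82.430 − 6.2406 = 76.19 atm

P ≈ 76.19 atm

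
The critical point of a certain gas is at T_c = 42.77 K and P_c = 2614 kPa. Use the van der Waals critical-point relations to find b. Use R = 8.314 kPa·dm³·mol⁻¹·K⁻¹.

b ≈ 0.01700 dm³/mol

From T_c = 8a/(27Rb) and P_c = a/(27b²): b = R T_c/(8 P_c).
b = (8.314)(42.77)/(8×2614) = 355.59/20912 = 0.01700 dm³/mol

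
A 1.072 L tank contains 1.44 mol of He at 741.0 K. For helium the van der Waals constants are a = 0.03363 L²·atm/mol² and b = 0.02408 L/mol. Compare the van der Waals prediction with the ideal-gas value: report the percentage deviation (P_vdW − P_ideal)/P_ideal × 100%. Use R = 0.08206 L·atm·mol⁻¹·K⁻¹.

Ideal: P_ideal = nRT/V = (1.44)(0.08206)(741.0)/1.072 = 81.6803 atm
vdW: P = nRT/(V − nb) − a n²/V² = 87.5613/1.03732 − 0.0697352/1.14918 = 84.4111 − 0.0606826 = 84.3504 atm
% deviation = (84.3504 − 81.6803)/81.6803 × 100% = 3.27%

3.27 %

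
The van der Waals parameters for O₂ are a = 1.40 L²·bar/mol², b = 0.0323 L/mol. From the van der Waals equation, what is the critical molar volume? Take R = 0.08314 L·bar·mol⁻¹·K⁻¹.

For a van der Waals gas, V_m,c = 3b.
V_m,c = 3×0.0323 = 0.09690 L/mol

V_m,c ≈ 0.09690 L/mol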